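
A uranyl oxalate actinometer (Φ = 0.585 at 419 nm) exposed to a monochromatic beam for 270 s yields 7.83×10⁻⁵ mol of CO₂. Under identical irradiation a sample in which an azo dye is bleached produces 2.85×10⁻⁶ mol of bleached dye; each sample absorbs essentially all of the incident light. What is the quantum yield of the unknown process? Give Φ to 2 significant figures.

Photons absorbed by the actinometer: 7.83×10⁻⁵ / 0.585 = 1.338×10⁻⁴ mol.
Φ(unknown) = 2.85×10⁻⁶ / 1.338×10⁻⁴ = 0.021.

Φ = 0.021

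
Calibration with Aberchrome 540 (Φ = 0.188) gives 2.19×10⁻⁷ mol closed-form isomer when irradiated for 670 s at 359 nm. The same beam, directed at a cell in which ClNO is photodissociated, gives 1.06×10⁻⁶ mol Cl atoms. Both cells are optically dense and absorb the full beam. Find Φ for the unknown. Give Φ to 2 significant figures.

Φ = 0.91

Photons absorbed by the actinometer: 2.19×10⁻⁷ / 0.188 = 1.165×10⁻⁶ mol.
Φ(unknown) = 1.06×10⁻⁶ / 1.165×10⁻⁶ = 0.91.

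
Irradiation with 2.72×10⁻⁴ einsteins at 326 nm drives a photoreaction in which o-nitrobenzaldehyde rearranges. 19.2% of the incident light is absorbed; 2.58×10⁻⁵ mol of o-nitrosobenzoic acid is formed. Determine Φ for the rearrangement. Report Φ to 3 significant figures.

Φ = 0.494

Photons absorbed: 0.192 × 2.72×10⁻⁴ = 5.222×10⁻⁵ mol.
Φ = 2.58×10⁻⁵ mol / 5.222×10⁻⁵ mol photons = 0.494.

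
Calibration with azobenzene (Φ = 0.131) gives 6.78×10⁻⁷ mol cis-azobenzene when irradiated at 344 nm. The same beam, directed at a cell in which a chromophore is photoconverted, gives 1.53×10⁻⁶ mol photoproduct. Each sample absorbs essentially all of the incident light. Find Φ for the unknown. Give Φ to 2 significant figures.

Photons absorbed by the actinometer: 6.78×10⁻⁷ / 0.131 = 5.176×10⁻⁶ mol.
Φ(unknown) = 1.53×10⁻⁶ / 5.176×10⁻⁶ = 0.30.

Φ = 0.30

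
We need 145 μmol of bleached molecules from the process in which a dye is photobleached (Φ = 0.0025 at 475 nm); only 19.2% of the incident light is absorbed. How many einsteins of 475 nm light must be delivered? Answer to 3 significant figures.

0.302 einstein

Product: 145 μmol = 1.45×10⁻⁴ mol.
Photons that must be absorbed: 1.45×10⁻⁴ / 0.0025 = 0.05800 mol.
Incident photons needed: 0.05800 / 0.192 = 0.3021 mol.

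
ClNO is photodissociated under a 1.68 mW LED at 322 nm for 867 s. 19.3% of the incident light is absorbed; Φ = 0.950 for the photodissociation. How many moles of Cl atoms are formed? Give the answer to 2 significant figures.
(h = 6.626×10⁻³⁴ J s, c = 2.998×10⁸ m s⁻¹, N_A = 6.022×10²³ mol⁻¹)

Photon energy at 322 nm: hc/λ = (6.626×10⁻³⁴)(2.998×10⁸)/(322×10⁻⁹) = 6.169×10⁻¹⁹ J.
Energy delivered: (1.68 mW)(867 s) = 1.457 J.
Photons incident: 1.457 / 6.169×10⁻¹⁹ = 2.362×10¹⁸, i.e. 2.362×10¹⁸/6.022×10²³ = 3.922×10⁻⁶ mol.
Photons absorbed: 0.193 × 3.922×10⁻⁶ = 7.569×10⁻⁷ mol.
Product: Φ × n_abs = 0.950 × 7.569×10⁻⁷ = 7.191×10⁻⁷ mol.

7.2×10⁻⁷ mol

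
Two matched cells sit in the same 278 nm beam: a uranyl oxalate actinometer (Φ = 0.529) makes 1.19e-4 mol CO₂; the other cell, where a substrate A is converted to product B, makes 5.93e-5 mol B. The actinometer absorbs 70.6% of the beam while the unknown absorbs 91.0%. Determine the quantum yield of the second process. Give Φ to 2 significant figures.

Φ = 0.20

Photons absorbed by the actinometer: 1.19e-4 / 0.529 = 2.250e-4 mol.
Incident flux: 2.250e-4 / 0.706 = 3.187e-4 einstein.
Absorbed by unknown: 0.910 × 3.187e-4 = 2.900e-4 mol.
Φ(unknown) = 5.93e-5 / 2.900e-4 = 0.20.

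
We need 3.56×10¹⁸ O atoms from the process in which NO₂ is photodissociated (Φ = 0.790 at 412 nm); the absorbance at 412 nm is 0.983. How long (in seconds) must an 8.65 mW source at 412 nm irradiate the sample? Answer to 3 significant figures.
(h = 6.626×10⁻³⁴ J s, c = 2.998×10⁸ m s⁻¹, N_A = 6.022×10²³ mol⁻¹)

Product: 3.56×10¹⁸ / 6.022×10²³ = 5.912×10⁻⁶ mol.
Photons that must be absorbed: 5.912×10⁻⁶ / 0.790 = 7.484×10⁻⁶ mol.
Fraction absorbed: 1 − 10^(−0.983) = 0.8960.
Incident photons needed: 7.484×10⁻⁶ / 0.8960 = 8.353×10⁻⁶ mol.
Photon energy: hc/λ = 4.822×10⁻¹⁹ J; per mole, 2.904×10⁵ J mol⁻¹.
Energy required: 8.353×10⁻⁶ × 2.904×10⁵ = 2.426 J.
Time: 2.426 J / 0.00865 W = 280 s.

t ≈ 280 s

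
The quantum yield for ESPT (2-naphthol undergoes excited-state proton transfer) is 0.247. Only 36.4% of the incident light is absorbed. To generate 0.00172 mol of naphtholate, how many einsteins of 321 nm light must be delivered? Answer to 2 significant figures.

Photons that must be absorbed: 0.00172 / 0.247 = 0.006964 mol.
Incident photons needed: 0.006964 / 0.364 = 0.01913 mol.

0.019 einstein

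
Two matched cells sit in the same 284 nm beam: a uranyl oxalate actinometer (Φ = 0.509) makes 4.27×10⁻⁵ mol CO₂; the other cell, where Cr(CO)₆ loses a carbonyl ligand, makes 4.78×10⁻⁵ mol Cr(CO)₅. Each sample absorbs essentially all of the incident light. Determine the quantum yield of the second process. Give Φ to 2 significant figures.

Φ = 0.57

Photons absorbed by the actinometer: 4.27×10⁻⁵ / 0.509 = 8.389×10⁻⁵ mol.
Φ(unknown) = 4.78×10⁻⁵ / 8.389×10⁻⁵ = 0.57.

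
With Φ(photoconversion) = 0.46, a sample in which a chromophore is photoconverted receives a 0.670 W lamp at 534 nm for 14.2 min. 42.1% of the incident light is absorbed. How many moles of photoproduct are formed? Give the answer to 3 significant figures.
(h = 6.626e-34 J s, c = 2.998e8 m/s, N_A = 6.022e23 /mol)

Photon energy at 534 nm: hc/λ = (6.626e-34)(2.998e8)/(534e-9) = 3.720e-19 J.
Energy delivered: (0.670 W)(852 s) = 570.8 J.
Photons incident: 570.8 / 3.720e-19 = 1.534e21, i.e. 1.534e21/6.022e23 = 0.002547 mol.
Photons absorbed: 0.421 × 0.002547 = 0.001072 mol.
Product: Φ × n_abs = 0.46 × 0.001072 = 4.931e-4 mol.

4.93e-4 mol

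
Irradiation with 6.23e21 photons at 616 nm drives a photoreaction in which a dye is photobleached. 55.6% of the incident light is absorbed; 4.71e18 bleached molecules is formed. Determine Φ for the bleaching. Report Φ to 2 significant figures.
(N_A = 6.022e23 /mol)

Φ = 0.0014

Product: 4.71e18 / 6.022e23 = 7.821e-6 mol.
Moles of photons: 6.23e21 / 6.022e23 = 0.01035 mol.
Photons absorbed: 0.556 × 0.01035 = 0.005755 mol.
Φ = 7.821e-6 mol / 0.005755 mol photons = 0.0014.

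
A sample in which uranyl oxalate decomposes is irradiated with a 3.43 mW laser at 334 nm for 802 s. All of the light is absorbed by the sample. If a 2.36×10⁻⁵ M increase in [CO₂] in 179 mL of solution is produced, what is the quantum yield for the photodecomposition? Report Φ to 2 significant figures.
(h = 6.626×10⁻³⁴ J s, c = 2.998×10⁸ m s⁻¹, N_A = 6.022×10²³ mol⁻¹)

Φ = 0.55

Product: (2.36×10⁻⁵ M)(0.179 L) = 4.224×10⁻⁶ mol.
Photon energy at 334 nm: hc/λ = (6.626×10⁻³⁴)(2.998×10⁸)/(334×10⁻⁹) = 5.948×10⁻¹⁹ J.
Energy delivered: (3.43 mW)(802 s) = 2.751 J.
Photons incident: 2.751 / 5.948×10⁻¹⁹ = 4.625×10¹⁸, i.e. 4.625×10¹⁸/6.022×10²³ = 7.680×10⁻⁶ mol.
Φ = 4.224×10⁻⁶ mol / 7.680×10⁻⁶ mol photons = 0.55.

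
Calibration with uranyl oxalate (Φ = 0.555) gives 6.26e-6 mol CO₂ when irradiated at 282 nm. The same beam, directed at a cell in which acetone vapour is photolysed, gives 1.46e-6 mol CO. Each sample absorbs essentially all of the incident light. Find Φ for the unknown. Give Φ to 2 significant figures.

Φ = 0.13

Photons absorbed by the actinometer: 6.26e-6 / 0.555 = 1.128e-5 mol.
Φ(unknown) = 1.46e-6 / 1.128e-5 = 0.13.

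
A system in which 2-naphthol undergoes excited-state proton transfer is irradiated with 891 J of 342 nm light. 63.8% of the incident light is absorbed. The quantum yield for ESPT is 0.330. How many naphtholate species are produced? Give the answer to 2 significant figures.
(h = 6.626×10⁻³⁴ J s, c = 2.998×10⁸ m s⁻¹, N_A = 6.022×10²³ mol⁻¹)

3.2×10²⁰ species

Photon energy at 342 nm: hc/λ = (6.626×10⁻³⁴)(2.998×10⁸)/(342×10⁻⁹) = 5.808×10⁻¹⁹ J.
Photons incident: 891 / 5.808×10⁻¹⁹ = 1.534×10²¹, i.e. 1.534×10²¹/6.022×10²³ = 0.002547 mol.
Photons absorbed: 0.638 × 0.002547 = 0.001625 mol.
Product: Φ × n_abs = 0.330 × 0.001625 = 5.363×10⁻⁴ mol.
As a count: 5.363×10⁻⁴ × 6.022×10²³ = 3.2×10²⁰.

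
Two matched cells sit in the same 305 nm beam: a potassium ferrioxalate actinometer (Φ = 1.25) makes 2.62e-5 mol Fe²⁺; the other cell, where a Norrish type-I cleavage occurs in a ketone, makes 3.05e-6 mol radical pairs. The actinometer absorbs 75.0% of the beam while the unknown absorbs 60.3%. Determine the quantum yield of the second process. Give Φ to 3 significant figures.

Φ = 0.181

Photons absorbed by the actinometer: 2.62e-5 / 1.25 = 2.096e-5 mol.
Incident flux: 2.096e-5 / 0.750 = 2.795e-5 einstein.
Absorbed by unknown: 0.603 × 2.795e-5 = 1.685e-5 mol.
Φ(unknown) = 3.05e-6 / 1.685e-5 = 0.181.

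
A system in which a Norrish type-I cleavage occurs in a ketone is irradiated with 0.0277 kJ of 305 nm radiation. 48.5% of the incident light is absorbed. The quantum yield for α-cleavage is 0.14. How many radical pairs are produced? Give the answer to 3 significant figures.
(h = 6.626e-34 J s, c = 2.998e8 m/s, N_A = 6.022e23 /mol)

2.89e18 radical pairs

Photon energy at 305 nm: hc/λ = (6.626e-34)(2.998e8)/(305e-9) = 6.513e-19 J.
Incident energy: 0.0277 kJ = 27.7 J.
Photons incident: 27.7 / 6.513e-19 = 4.253e19, i.e. 4.253e19/6.022e23 = 7.062e-5 mol.
Photons absorbed: 0.485 × 7.062e-5 = 3.425e-5 mol.
Product: Φ × n_abs = 0.14 × 3.425e-5 = 4.795e-6 mol.
As a count: 4.795e-6 × 6.022e23 = 2.89e18.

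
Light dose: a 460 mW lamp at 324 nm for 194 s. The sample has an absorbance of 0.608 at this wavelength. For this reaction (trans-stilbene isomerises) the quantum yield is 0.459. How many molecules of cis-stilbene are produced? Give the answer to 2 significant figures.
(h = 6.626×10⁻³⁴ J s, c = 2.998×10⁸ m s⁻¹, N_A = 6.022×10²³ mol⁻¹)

Photon energy at 324 nm: hc/λ = (6.626×10⁻³⁴)(2.998×10⁸)/(324×10⁻⁹) = 6.131×10⁻¹⁹ J.
Energy delivered: (460 mW)(194 s) = 89.24 J.
Photons incident: 89.24 / 6.131×10⁻¹⁹ = 1.456×10²⁰, i.e. 1.456×10²⁰/6.022×10²³ = 2.418×10⁻⁴ mol.
Fraction absorbed: 1 − 10^(−0.608) = 0.7534.
Photons absorbed: 0.7534 × 2.418×10⁻⁴ = 1.822×10⁻⁴ mol.
Product: Φ × n_abs = 0.459 × 1.822×10⁻⁴ = 8.363×10⁻⁵ mol.
As a count: 8.363×10⁻⁵ × 6.022×10²³ = 5.0×10¹⁹.

5.0×10¹⁹ molecules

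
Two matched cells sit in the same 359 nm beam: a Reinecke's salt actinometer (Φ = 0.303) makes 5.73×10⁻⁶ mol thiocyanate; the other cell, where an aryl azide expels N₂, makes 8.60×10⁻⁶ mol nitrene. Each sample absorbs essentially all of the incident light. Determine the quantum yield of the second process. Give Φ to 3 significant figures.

Φ = 0.455

Photons absorbed by the actinometer: 5.73×10⁻⁶ / 0.303 = 1.891×10⁻⁵ mol.
Φ(unknown) = 8.60×10⁻⁶ / 1.891×10⁻⁵ = 0.455.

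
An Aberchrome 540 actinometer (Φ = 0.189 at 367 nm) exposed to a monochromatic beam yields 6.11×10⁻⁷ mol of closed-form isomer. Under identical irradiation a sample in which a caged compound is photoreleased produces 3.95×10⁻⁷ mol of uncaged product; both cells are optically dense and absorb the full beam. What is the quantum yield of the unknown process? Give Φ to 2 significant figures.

Photons absorbed by the actinometer: 6.11×10⁻⁷ / 0.189 = 3.233×10⁻⁶ mol.
Φ(unknown) = 3.95×10⁻⁷ / 3.233×10⁻⁶ = 0.12.

Φ = 0.12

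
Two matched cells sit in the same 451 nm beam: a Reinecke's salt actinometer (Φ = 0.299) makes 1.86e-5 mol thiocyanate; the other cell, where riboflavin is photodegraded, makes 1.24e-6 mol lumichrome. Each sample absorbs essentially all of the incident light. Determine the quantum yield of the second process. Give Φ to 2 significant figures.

Photons absorbed by the actinometer: 1.86e-5 / 0.299 = 6.221e-5 mol.
Φ(unknown) = 1.24e-6 / 6.221e-5 = 0.020.

Φ = 0.020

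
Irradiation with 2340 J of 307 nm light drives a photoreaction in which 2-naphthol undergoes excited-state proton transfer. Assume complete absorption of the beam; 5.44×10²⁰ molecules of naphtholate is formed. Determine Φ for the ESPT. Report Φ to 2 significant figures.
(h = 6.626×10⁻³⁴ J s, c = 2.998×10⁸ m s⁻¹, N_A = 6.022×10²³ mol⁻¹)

Φ = 0.15

Product: 5.44×10²⁰ / 6.022×10²³ = 9.034×10⁻⁴ mol.
Photon energy at 307 nm: hc/λ = (6.626×10⁻³⁴)(2.998×10⁸)/(307×10⁻⁹) = 6.471×10⁻¹⁹ J.
Photons incident: 2340 / 6.471×10⁻¹⁹ = 3.616×10²¹, i.e. 3.616×10²¹/6.022×10²³ = 0.006005 mol.
Φ = 9.034×10⁻⁴ mol / 0.006005 mol photons = 0.15.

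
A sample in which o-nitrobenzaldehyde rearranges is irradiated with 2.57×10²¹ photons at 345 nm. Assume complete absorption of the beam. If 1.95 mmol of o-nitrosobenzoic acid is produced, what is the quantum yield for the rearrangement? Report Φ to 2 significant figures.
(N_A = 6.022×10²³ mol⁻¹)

Φ = 0.46

Product: 1.95 mmol = 0.00195 mol.
Moles of photons: 2.57×10²¹ / 6.022×10²³ = 0.004268 mol.
Φ = 0.00195 mol / 0.004268 mol photons = 0.46.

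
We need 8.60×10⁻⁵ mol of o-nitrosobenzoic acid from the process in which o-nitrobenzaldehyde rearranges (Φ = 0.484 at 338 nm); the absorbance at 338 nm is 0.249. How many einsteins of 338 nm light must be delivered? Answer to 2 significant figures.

4.1×10⁻⁴ einstein

Photons that must be absorbed: 8.60×10⁻⁵ / 0.484 = 1.777×10⁻⁴ mol.
Fraction absorbed: 1 − 10^(−0.249) = 0.4364.
Incident photons needed: 1.777×10⁻⁴ / 0.4364 = 4.072×10⁻⁴ mol.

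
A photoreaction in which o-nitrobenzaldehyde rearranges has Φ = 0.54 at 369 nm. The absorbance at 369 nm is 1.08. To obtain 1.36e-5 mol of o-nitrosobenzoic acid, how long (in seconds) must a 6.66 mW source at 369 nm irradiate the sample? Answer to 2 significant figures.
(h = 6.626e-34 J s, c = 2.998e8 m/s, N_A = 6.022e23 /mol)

t ≈ 1300 s

Photons that must be absorbed: 1.36e-5 / 0.54 = 2.519e-5 mol.
Fraction absorbed: 1 − 10^(−1.08) = 0.9168.
Incident photons needed: 2.519e-5 / 0.9168 = 2.748e-5 mol.
Photon energy: hc/λ = 5.383e-19 J; per mole, 3.242e5 J mol⁻¹.
Energy required: 2.748e-5 × 3.242e5 = 8.909 J.
Time: 8.909 J / 0.00666 W = 1300 s.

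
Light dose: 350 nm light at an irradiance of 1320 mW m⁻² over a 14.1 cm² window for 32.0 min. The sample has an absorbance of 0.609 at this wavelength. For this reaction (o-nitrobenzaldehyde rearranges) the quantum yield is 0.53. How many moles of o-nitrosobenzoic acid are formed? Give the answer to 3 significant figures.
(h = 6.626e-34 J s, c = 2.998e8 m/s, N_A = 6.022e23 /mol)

4.18e-6 mol

Photon energy at 350 nm: hc/λ = (6.626e-34)(2.998e8)/(350e-9) = 5.676e-19 J.
Energy delivered: (1320 mW m⁻²)(14.1e-4 m²)(1920 s) = 3.574 J.
Photons incident: 3.574 / 5.676e-19 = 6.297e18, i.e. 6.297e18/6.022e23 = 1.046e-5 mol.
Fraction absorbed: 1 − 10^(−0.609) = 0.7540.
Photons absorbed: 0.7540 × 1.046e-5 = 7.887e-6 mol.
Product: Φ × n_abs = 0.53 × 7.887e-6 = 4.180e-6 mol.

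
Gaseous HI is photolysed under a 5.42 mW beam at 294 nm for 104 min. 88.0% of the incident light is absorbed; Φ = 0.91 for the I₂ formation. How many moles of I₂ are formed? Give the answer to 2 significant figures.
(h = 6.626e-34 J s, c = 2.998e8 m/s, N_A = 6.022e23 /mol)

6.7e-5 mol

Photon energy at 294 nm: hc/λ = (6.626e-34)(2.998e8)/(294e-9) = 6.757e-19 J.
Energy delivered: (5.42 mW)(6240 s) = 33.82 J.
Photons incident: 33.82 / 6.757e-19 = 5.005e19, i.e. 5.005e19/6.022e23 = 8.311e-5 mol.
Photons absorbed: 0.880 × 8.311e-5 = 7.314e-5 mol.
Product: Φ × n_abs = 0.91 × 7.314e-5 = 6.656e-5 mol.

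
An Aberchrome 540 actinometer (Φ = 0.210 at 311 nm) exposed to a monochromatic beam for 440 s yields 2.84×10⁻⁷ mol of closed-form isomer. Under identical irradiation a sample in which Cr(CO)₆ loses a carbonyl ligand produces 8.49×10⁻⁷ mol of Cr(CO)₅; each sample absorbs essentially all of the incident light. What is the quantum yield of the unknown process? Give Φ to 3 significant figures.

Photons absorbed by the actinometer: 2.84×10⁻⁷ / 0.210 = 1.352×10⁻⁶ mol.
Φ(unknown) = 8.49×10⁻⁷ / 1.352×10⁻⁶ = 0.628.

Φ = 0.628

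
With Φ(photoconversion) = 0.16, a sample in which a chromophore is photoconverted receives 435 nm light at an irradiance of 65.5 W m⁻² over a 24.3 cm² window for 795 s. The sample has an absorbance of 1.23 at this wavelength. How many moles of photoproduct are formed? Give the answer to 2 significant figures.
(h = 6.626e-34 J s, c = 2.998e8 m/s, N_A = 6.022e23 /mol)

6.9e-5 mol

Photon energy at 435 nm: hc/λ = (6.626e-34)(2.998e8)/(435e-9) = 4.567e-19 J.
Energy delivered: (65.5 W m⁻²)(24.3e-4 m²)(795 s) = 126.5 J.
Photons incident: 126.5 / 4.567e-19 = 2.770e20, i.e. 2.770e20/6.022e23 = 4.600e-4 mol.
Fraction absorbed: 1 − 10^(−1.23) = 0.9411.
Photons absorbed: 0.9411 × 4.600e-4 = 4.329e-4 mol.
Product: Φ × n_abs = 0.16 × 4.329e-4 = 6.926e-5 mol.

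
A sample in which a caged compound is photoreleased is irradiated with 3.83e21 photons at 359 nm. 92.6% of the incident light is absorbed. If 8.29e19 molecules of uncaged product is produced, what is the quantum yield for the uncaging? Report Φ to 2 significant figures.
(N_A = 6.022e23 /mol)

Φ = 0.023

Product: 8.29e19 / 6.022e23 = 1.377e-4 mol.
Moles of photons: 3.83e21 / 6.022e23 = 0.006360 mol.
Photons absorbed: 0.926 × 0.006360 = 0.005889 mol.
Φ = 1.377e-4 mol / 0.005889 mol photons = 0.023.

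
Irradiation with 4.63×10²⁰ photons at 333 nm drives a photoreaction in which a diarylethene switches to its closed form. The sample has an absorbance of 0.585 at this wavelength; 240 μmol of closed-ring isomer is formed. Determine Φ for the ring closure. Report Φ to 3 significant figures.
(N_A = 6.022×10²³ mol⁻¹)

Φ = 0.422

Product: 240 μmol = 2.40×10⁻⁴ mol.
Moles of photons: 4.63×10²⁰ / 6.022×10²³ = 7.688×10⁻⁴ mol.
Fraction absorbed: 1 − 10^(−0.585) = 0.7400.
Photons absorbed: 0.7400 × 7.688×10⁻⁴ = 5.689×10⁻⁴ mol.
Φ = 2.40×10⁻⁴ mol / 5.689×10⁻⁴ mol photons = 0.422.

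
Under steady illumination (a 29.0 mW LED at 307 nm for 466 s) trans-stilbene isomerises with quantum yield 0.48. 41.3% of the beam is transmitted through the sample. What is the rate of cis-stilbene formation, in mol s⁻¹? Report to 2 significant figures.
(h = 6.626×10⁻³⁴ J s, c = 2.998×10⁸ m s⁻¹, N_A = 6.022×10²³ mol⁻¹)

2.1×10⁻⁸ mol s⁻¹

Photon energy at 307 nm: hc/λ = (6.626×10⁻³⁴)(2.998×10⁸)/(307×10⁻⁹) = 6.471×10⁻¹⁹ J.
Energy delivered: (29.0 mW)(466 s) = 13.51 J.
Photons incident: 13.51 / 6.471×10⁻¹⁹ = 2.088×10¹⁹, i.e. 2.088×10¹⁹/6.022×10²³ = 3.467×10⁻⁵ mol.
Fraction absorbed: 1 − 41.3/100 = 0.5870.
Photons absorbed: 0.5870 × 3.467×10⁻⁵ = 2.035×10⁻⁵ mol.
Product formed: 0.48 × 2.035×10⁻⁵ = 9.768×10⁻⁶ mol.
Rate: 9.768×10⁻⁶ / 466 s = 2.1×10⁻⁸ mol s⁻¹.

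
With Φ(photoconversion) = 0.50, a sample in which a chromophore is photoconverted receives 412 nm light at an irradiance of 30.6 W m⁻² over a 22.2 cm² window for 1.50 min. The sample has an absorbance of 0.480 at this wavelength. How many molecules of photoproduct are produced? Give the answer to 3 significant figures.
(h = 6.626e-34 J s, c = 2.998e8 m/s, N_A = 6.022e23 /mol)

Photon energy at 412 nm: hc/λ = (6.626e-34)(2.998e8)/(412e-9) = 4.822e-19 J.
Energy delivered: (30.6 W m⁻²)(22.2e-4 m²)(90 s) = 6.114 J.
Photons incident: 6.114 / 4.822e-19 = 1.268e19, i.e. 1.268e19/6.022e23 = 2.106e-5 mol.
Fraction absorbed: 1 − 10^(−0.480) = 0.6689.
Photons absorbed: 0.6689 × 2.106e-5 = 1.409e-5 mol.
Product: Φ × n_abs = 0.50 × 1.409e-5 = 7.045e-6 mol.
As a count: 7.045e-6 × 6.022e23 = 4.24e18.

4.24e18 molecules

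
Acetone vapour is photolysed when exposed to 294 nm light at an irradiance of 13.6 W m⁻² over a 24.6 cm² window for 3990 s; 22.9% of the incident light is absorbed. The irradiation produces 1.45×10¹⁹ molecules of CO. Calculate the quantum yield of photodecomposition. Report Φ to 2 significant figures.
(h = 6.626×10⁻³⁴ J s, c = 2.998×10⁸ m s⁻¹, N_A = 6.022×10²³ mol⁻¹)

Φ = 0.32

Product: 1.45×10¹⁹ / 6.022×10²³ = 2.408×10⁻⁵ mol.
Photon energy at 294 nm: hc/λ = (6.626×10⁻³⁴)(2.998×10⁸)/(294×10⁻⁹) = 6.757×10⁻¹⁹ J.
Energy delivered: (13.6 W m⁻²)(24.6×10⁻⁴ m²)(3990 s) = 133.5 J.
Photons incident: 133.5 / 6.757×10⁻¹⁹ = 1.976×10²⁰, i.e. 1.976×10²⁰/6.022×10²³ = 3.281×10⁻⁴ mol.
Photons absorbed: 0.229 × 3.281×10⁻⁴ = 7.513×10⁻⁵ mol.
Φ = 2.408×10⁻⁵ mol / 7.513×10⁻⁵ mol photons = 0.32.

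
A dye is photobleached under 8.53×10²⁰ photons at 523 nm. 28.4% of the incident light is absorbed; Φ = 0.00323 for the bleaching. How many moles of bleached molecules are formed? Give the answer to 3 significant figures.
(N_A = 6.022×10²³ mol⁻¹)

1.30×10⁻⁶ mol

Moles of photons: 8.53×10²⁰ / 6.022×10²³ = 0.001416 mol.
Photons absorbed: 0.284 × 0.001416 = 4.021×10⁻⁴ mol.
Product: Φ × n_abs = 0.00323 × 4.021×10⁻⁴ = 1.299×10⁻⁶ mol.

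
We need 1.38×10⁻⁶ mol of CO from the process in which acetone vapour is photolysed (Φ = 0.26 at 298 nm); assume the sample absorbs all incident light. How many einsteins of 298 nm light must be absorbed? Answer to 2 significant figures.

Photons that must be absorbed: 1.38×10⁻⁶ / 0.26 = 5.308×10⁻⁶ mol.

5.3×10⁻⁶ einstein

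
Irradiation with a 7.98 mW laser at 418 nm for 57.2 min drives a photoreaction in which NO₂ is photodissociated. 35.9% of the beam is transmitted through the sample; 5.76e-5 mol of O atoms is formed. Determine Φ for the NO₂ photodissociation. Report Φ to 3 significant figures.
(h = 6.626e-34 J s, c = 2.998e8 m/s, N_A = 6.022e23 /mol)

Φ = 0.939

Photon energy at 418 nm: hc/λ = (6.626e-34)(2.998e8)/(418e-9) = 4.752e-19 J.
Energy delivered: (7.98 mW)(3432 s) = 27.39 J.
Photons incident: 27.39 / 4.752e-19 = 5.764e19, i.e. 5.764e19/6.022e23 = 9.572e-5 mol.
Fraction absorbed: 1 − 35.9/100 = 0.6410.
Photons absorbed: 0.6410 × 9.572e-5 = 6.136e-5 mol.
Φ = 5.76e-5 mol / 6.136e-5 mol photons = 0.939.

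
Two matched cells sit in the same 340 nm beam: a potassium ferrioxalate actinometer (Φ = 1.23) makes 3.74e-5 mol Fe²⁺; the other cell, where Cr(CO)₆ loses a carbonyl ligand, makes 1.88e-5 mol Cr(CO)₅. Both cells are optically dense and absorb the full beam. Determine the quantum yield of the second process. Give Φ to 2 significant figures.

Photons absorbed by the actinometer: 3.74e-5 / 1.23 = 3.041e-5 mol.
Φ(unknown) = 1.88e-5 / 3.041e-5 = 0.62.

Φ = 0.62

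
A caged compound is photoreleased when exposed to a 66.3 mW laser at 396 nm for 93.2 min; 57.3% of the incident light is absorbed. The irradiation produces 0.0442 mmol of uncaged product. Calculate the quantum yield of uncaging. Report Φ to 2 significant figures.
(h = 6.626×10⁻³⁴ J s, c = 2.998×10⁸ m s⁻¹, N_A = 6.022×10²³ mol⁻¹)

Φ = 0.063

Product: 0.0442 mmol = 4.42×10⁻⁵ mol.
Photon energy at 396 nm: hc/λ = (6.626×10⁻³⁴)(2.998×10⁸)/(396×10⁻⁹) = 5.016×10⁻¹⁹ J.
Energy delivered: (66.3 mW)(5592 s) = 370.7 J.
Photons incident: 370.7 / 5.016×10⁻¹⁹ = 7.390×10²⁰, i.e. 7.390×10²⁰/6.022×10²³ = 0.001227 mol.
Photons absorbed: 0.573 × 0.001227 = 7.031×10⁻⁴ mol.
Φ = 4.42×10⁻⁵ mol / 7.031×10⁻⁴ mol photons = 0.063.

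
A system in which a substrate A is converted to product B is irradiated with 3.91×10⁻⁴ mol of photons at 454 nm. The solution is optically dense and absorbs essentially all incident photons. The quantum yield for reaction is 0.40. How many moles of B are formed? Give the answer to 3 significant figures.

1.56×10⁻⁴ mol

Product: Φ × n_abs = 0.40 × 3.91×10⁻⁴ = 1.564×10⁻⁴ mol.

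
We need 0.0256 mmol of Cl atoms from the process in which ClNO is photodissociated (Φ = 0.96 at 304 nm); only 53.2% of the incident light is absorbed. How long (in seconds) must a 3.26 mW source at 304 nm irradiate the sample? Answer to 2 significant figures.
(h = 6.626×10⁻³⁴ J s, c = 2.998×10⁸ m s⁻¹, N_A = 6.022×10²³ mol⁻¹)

Product: 0.0256 mmol = 2.56×10⁻⁵ mol.
Photons that must be absorbed: 2.56×10⁻⁵ / 0.96 = 2.667×10⁻⁵ mol.
Incident photons needed: 2.667×10⁻⁵ / 0.532 = 5.013×10⁻⁵ mol.
Photon energy: hc/λ = 6.534×10⁻¹⁹ J; per mole, 3.935×10⁵ J mol⁻¹.
Energy required: 5.013×10⁻⁵ × 3.935×10⁵ = 19.73 J.
Time: 19.73 J / 0.00326 W = 6100 s.

t ≈ 6100 s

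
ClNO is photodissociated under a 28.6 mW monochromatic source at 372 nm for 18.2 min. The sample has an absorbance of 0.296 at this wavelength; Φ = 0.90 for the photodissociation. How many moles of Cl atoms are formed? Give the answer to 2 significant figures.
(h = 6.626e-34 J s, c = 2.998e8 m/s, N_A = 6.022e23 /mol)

4.3e-5 mol

Photon energy at 372 nm: hc/λ = (6.626e-34)(2.998e8)/(372e-9) = 5.340e-19 J.
Energy delivered: (28.6 mW)(1092 s) = 31.23 J.
Photons incident: 31.23 / 5.340e-19 = 5.848e19, i.e. 5.848e19/6.022e23 = 9.711e-5 mol.
Fraction absorbed: 1 − 10^(−0.296) = 0.4942.
Photons absorbed: 0.4942 × 9.711e-5 = 4.799e-5 mol.
Product: Φ × n_abs = 0.90 × 4.799e-5 = 4.319e-5 mol.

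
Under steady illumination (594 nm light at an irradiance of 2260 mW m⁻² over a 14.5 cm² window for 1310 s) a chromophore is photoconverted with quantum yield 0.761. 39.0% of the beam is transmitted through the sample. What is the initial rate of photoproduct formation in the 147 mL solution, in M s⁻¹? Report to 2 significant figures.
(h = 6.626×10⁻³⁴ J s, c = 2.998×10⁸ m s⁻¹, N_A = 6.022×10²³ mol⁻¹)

5.1×10⁻⁸ M s⁻¹

Photon energy at 594 nm: hc/λ = (6.626×10⁻³⁴)(2.998×10⁸)/(594×10⁻⁹) = 3.344×10⁻¹⁹ J.
Energy delivered: (2260 mW m⁻²)(14.5×10⁻⁴ m²)(1310 s) = 4.293 J.
Photons incident: 4.293 / 3.344×10⁻¹⁹ = 1.284×10¹⁹, i.e. 1.284×10¹⁹/6.022×10²³ = 2.132×10⁻⁵ mol.
Fraction absorbed: 1 − 39.0/100 = 0.6100.
Photons absorbed: 0.6100 × 2.132×10⁻⁵ = 1.301×10⁻⁵ mol.
Product formed: 0.761 × 1.301×10⁻⁵ = 9.901×10⁻⁶ mol.
Rate: 9.901×10⁻⁶ mol / (1310 s × 0.147 L) = 5.1×10⁻⁸ M s⁻¹.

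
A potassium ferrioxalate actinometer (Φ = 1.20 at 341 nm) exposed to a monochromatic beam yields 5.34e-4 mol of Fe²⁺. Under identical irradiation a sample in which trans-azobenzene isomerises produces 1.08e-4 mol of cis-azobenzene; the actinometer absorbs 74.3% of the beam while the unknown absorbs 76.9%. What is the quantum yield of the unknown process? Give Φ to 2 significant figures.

Photons absorbed by the actinometer: 5.34e-4 / 1.20 = 4.450e-4 mol.
Incident flux: 4.450e-4 / 0.743 = 5.989e-4 einstein.
Absorbed by unknown: 0.769 × 5.989e-4 = 4.606e-4 mol.
Φ(unknown) = 1.08e-4 / 4.606e-4 = 0.23.

Φ = 0.23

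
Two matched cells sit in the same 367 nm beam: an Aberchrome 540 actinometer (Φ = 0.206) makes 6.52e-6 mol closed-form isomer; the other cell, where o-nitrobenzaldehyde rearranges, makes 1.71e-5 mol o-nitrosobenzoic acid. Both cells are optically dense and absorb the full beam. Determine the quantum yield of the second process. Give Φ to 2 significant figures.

Photons absorbed by the actinometer: 6.52e-6 / 0.206 = 3.165e-5 mol.
Φ(unknown) = 1.71e-5 / 3.165e-5 = 0.54.

Φ = 0.54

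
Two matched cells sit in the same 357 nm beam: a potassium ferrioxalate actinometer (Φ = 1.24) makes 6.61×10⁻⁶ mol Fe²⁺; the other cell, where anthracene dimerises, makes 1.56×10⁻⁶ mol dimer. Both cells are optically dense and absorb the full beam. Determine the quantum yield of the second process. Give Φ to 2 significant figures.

Φ = 0.29

Photons absorbed by the actinometer: 6.61×10⁻⁶ / 1.24 = 5.331×10⁻⁶ mol.
Φ(unknown) = 1.56×10⁻⁶ / 5.331×10⁻⁶ = 0.29.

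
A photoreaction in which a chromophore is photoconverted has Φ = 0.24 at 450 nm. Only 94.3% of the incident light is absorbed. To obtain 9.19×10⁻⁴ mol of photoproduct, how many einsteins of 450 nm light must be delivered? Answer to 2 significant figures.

0.0041 einstein

Photons that must be absorbed: 9.19×10⁻⁴ / 0.24 = 0.003829 mol.
Incident photons needed: 0.003829 / 0.943 = 0.004060 mol.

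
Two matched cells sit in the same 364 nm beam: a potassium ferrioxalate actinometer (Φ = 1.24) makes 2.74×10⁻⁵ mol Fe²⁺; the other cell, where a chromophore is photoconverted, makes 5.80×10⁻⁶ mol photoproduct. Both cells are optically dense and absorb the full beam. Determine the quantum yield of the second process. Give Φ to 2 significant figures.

Φ = 0.26

Photons absorbed by the actinometer: 2.74×10⁻⁵ / 1.24 = 2.210×10⁻⁵ mol.
Φ(unknown) = 5.80×10⁻⁶ / 2.210×10⁻⁵ = 0.26.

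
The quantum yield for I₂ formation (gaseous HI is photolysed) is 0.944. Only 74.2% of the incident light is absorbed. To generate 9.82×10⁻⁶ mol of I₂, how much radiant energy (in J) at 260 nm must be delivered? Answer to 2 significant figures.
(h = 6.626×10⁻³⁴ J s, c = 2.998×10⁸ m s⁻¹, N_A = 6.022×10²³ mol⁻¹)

Photons that must be absorbed: 9.82×10⁻⁶ / 0.944 = 1.040×10⁻⁵ mol.
Incident photons needed: 1.040×10⁻⁵ / 0.742 = 1.402×10⁻⁵ mol.
Photon energy: hc/λ = 7.640×10⁻¹⁹ J; per mole, 4.601×10⁵ J mol⁻¹.
Energy required: 1.402×10⁻⁵ × 4.601×10⁵ = 6.5 J.

6.5 J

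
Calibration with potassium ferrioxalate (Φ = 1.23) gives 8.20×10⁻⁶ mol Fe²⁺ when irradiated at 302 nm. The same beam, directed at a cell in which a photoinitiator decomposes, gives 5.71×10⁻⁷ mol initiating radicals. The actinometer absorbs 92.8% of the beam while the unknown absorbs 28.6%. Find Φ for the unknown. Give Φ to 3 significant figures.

Photons absorbed by the actinometer: 8.20×10⁻⁶ / 1.23 = 6.667×10⁻⁶ mol.
Incident flux: 6.667×10⁻⁶ / 0.928 = 7.184×10⁻⁶ einstein.
Absorbed by unknown: 0.286 × 7.184×10⁻⁶ = 2.055×10⁻⁶ mol.
Φ(unknown) = 5.71×10⁻⁷ / 2.055×10⁻⁶ = 0.278.

Φ = 0.278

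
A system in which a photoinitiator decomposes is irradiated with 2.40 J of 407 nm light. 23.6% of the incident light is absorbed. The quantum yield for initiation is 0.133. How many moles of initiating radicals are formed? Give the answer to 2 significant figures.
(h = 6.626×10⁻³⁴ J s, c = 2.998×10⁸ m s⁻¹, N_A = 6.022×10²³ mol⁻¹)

Photon energy at 407 nm: hc/λ = (6.626×10⁻³⁴)(2.998×10⁸)/(407×10⁻⁹) = 4.881×10⁻¹⁹ J.
Photons incident: 2.40 / 4.881×10⁻¹⁹ = 4.917×10¹⁸, i.e. 4.917×10¹⁸/6.022×10²³ = 8.165×10⁻⁶ mol.
Photons absorbed: 0.236 × 8.165×10⁻⁶ = 1.927×10⁻⁶ mol.
Product: Φ × n_abs = 0.133 × 1.927×10⁻⁶ = 2.563×10⁻⁷ mol.

2.6×10⁻⁷ mol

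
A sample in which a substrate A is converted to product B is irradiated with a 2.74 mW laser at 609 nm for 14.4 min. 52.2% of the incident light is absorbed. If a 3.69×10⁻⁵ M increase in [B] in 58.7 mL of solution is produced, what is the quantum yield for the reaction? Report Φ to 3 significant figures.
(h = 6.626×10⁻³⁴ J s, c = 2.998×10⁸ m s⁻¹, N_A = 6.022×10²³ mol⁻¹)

Φ = 0.344

Product: (3.69×10⁻⁵ M)(0.0587 L) = 2.166×10⁻⁶ mol.
Photon energy at 609 nm: hc/λ = (6.626×10⁻³⁴)(2.998×10⁸)/(609×10⁻⁹) = 3.262×10⁻¹⁹ J.
Energy delivered: (2.74 mW)(864 s) = 2.367 J.
Photons incident: 2.367 / 3.262×10⁻¹⁹ = 7.256×10¹⁸, i.e. 7.256×10¹⁸/6.022×10²³ = 1.205×10⁻⁵ mol.
Photons absorbed: 0.522 × 1.205×10⁻⁵ = 6.290×10⁻⁶ mol.
Φ = 2.166×10⁻⁶ mol / 6.290×10⁻⁶ mol photons = 0.344.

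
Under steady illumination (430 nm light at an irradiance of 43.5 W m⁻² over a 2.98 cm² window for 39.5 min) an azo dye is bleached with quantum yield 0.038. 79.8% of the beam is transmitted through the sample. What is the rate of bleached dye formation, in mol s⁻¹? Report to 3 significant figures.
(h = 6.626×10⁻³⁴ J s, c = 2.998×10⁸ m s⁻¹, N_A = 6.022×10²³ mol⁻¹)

3.58×10⁻¹⁰ mol s⁻¹

Photon energy at 430 nm: hc/λ = (6.626×10⁻³⁴)(2.998×10⁸)/(430×10⁻⁹) = 4.620×10⁻¹⁹ J.
Energy delivered: (43.5 W m⁻²)(2.98×10⁻⁴ m²)(2370 s) = 30.72 J.
Photons incident: 30.72 / 4.620×10⁻¹⁹ = 6.649×10¹⁹, i.e. 6.649×10¹⁹/6.022×10²³ = 1.104×10⁻⁴ mol.
Fraction absorbed: 1 − 79.8/100 = 0.2020.
Photons absorbed: 0.2020 × 1.104×10⁻⁴ = 2.230×10⁻⁵ mol.
Product formed: 0.038 × 2.230×10⁻⁵ = 8.474×10⁻⁷ mol.
Rate: 8.474×10⁻⁷ / 2370 s = 3.58×10⁻¹⁰ mol s⁻¹.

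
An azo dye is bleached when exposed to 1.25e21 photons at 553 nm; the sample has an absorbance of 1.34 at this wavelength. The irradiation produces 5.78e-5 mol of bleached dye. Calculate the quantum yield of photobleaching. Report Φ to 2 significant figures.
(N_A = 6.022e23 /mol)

Φ = 0.029

Moles of photons: 1.25e21 / 6.022e23 = 0.002076 mol.
Fraction absorbed: 1 − 10^(−1.34) = 0.9543.
Photons absorbed: 0.9543 × 0.002076 = 0.001981 mol.
Φ = 5.78e-5 mol / 0.001981 mol photons = 0.029.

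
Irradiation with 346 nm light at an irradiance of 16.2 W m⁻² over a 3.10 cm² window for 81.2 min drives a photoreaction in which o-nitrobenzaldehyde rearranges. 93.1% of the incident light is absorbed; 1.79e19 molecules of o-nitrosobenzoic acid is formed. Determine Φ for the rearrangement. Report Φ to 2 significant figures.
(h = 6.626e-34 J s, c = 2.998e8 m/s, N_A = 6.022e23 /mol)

Product: 1.79e19 / 6.022e23 = 2.972e-5 mol.
Photon energy at 346 nm: hc/λ = (6.626e-34)(2.998e8)/(346e-9) = 5.741e-19 J.
Energy delivered: (16.2 W m⁻²)(3.10e-4 m²)(4872 s) = 24.47 J.
Photons incident: 24.47 / 5.741e-19 = 4.262e19, i.e. 4.262e19/6.022e23 = 7.077e-5 mol.
Photons absorbed: 0.931 × 7.077e-5 = 6.589e-5 mol.
Φ = 2.972e-5 mol / 6.589e-5 mol photons = 0.45.

Φ = 0.45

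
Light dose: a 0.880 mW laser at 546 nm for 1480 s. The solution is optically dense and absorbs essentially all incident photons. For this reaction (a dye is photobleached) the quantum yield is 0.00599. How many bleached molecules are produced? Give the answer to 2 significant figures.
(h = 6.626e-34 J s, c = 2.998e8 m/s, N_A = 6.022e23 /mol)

2.1e16 bleached molecules

Photon energy at 546 nm: hc/λ = (6.626e-34)(2.998e8)/(546e-9) = 3.638e-19 J.
Energy delivered: (0.880 mW)(1480 s) = 1.302 J.
Photons incident: 1.302 / 3.638e-19 = 3.579e18, i.e. 3.579e18/6.022e23 = 5.943e-6 mol.
Product: Φ × n_abs = 0.00599 × 5.943e-6 = 3.560e-8 mol.
As a count: 3.560e-8 × 6.022e23 = 2.1e16.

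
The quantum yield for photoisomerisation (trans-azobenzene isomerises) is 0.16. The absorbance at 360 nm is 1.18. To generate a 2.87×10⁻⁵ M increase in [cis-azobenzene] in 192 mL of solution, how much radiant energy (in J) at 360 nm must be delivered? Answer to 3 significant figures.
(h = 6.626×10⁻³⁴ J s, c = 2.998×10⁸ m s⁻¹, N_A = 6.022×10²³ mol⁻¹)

12.3 J

Product: (2.87×10⁻⁵ M)(0.192 L) = 5.510×10⁻⁶ mol.
Photons that must be absorbed: 5.510×10⁻⁶ / 0.16 = 3.444×10⁻⁵ mol.
Fraction absorbed: 1 − 10^(−1.18) = 0.9339.
Incident photons needed: 3.444×10⁻⁵ / 0.9339 = 3.688×10⁻⁵ mol.
Photon energy: hc/λ = 5.518×10⁻¹⁹ J; per mole, 3.323×10⁵ J mol⁻¹.
Energy required: 3.688×10⁻⁵ × 3.323×10⁵ = 12.3 J.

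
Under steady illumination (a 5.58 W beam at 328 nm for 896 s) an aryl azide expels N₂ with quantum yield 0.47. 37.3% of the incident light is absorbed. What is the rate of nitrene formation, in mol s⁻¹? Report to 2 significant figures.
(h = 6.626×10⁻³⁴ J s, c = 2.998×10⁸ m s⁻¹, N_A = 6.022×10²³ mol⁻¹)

2.7×10⁻⁶ mol s⁻¹

Photon energy at 328 nm: hc/λ = (6.626×10⁻³⁴)(2.998×10⁸)/(328×10⁻⁹) = 6.056×10⁻¹⁹ J.
Energy delivered: (5.58 W)(896 s) = 5000 J.
Photons incident: 5000 / 6.056×10⁻¹⁹ = 8.256×10²¹, i.e. 8.256×10²¹/6.022×10²³ = 0.01371 mol.
Photons absorbed: 0.373 × 0.01371 = 0.005114 mol.
Product formed: 0.47 × 0.005114 = 0.002404 mol.
Rate: 0.002404 / 896 s = 2.7×10⁻⁶ mol s⁻¹.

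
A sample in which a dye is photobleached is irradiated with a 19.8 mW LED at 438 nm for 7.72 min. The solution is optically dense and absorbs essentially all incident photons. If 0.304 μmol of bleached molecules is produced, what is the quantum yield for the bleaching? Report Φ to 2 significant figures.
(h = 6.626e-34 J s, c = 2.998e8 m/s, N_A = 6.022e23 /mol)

Φ = 0.0091

Product: 0.304 μmol = 3.04e-7 mol.
Photon energy at 438 nm: hc/λ = (6.626e-34)(2.998e8)/(438e-9) = 4.535e-19 J.
Energy delivered: (19.8 mW)(463.2 s) = 9.171 J.
Photons incident: 9.171 / 4.535e-19 = 2.022e19, i.e. 2.022e19/6.022e23 = 3.358e-5 mol.
Φ = 3.04e-7 mol / 3.358e-5 mol photons = 0.0091.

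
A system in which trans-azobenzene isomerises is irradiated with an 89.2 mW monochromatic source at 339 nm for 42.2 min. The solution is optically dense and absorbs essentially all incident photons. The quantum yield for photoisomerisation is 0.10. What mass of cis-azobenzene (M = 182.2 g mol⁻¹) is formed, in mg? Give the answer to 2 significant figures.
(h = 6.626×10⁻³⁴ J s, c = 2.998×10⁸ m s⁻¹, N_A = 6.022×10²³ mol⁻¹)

Photon energy at 339 nm: hc/λ = (6.626×10⁻³⁴)(2.998×10⁸)/(339×10⁻⁹) = 5.860×10⁻¹⁹ J.
Energy delivered: (89.2 mW)(2532 s) = 225.9 J.
Photons incident: 225.9 / 5.860×10⁻¹⁹ = 3.855×10²⁰, i.e. 3.855×10²⁰/6.022×10²³ = 6.402×10⁻⁴ mol.
Product: Φ × n_abs = 0.10 × 6.402×10⁻⁴ = 6.402×10⁻⁵ mol.
Mass: 6.402×10⁻⁵ × 182.2 = 0.01166 g = 12 mg.

12 mg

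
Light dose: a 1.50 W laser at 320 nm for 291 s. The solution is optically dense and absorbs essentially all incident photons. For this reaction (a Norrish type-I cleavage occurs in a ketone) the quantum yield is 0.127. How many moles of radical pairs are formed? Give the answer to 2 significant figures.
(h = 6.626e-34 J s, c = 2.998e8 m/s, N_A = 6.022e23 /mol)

1.5e-4 mol

Photon energy at 320 nm: hc/λ = (6.626e-34)(2.998e8)/(320e-9) = 6.208e-19 J.
Energy delivered: (1.50 W)(291 s) = 436.5 J.
Photons incident: 436.5 / 6.208e-19 = 7.031e20, i.e. 7.031e20/6.022e23 = 0.001168 mol.
Product: Φ × n_abs = 0.127 × 0.001168 = 1.483e-4 mol.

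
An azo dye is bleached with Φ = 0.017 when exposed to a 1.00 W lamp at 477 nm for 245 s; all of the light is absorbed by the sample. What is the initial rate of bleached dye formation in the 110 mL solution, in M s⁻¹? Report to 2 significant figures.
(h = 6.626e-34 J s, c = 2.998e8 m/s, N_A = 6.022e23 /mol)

Photon energy at 477 nm: hc/λ = (6.626e-34)(2.998e8)/(477e-9) = 4.165e-19 J.
Energy delivered: (1.00 W)(245 s) = 245.0 J.
Photons incident: 245.0 / 4.165e-19 = 5.882e20, i.e. 5.882e20/6.022e23 = 9.768e-4 mol.
Product formed: 0.017 × 9.768e-4 = 1.661e-5 mol.
Rate: 1.661e-5 mol / (245 s × 0.11 L) = 6.2e-7 M s⁻¹.

6.2e-7 M s⁻¹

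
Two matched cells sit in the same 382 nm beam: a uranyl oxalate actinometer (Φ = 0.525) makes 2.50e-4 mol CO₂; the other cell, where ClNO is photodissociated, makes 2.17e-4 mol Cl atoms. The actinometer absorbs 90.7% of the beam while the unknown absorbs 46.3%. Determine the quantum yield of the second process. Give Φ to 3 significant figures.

Photons absorbed by the actinometer: 2.50e-4 / 0.525 = 4.762e-4 mol.
Incident flux: 4.762e-4 / 0.907 = 5.250e-4 einstein.
Absorbed by unknown: 0.463 × 5.250e-4 = 2.431e-4 mol.
Φ(unknown) = 2.17e-4 / 2.431e-4 = 0.893.

Φ = 0.893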